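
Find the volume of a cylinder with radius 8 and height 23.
Volume = pi * r² * h
Volume = pi * 8² * 23
Volume = pi * 64 * 23
Volume = pi * 1472
Volume = 4624.42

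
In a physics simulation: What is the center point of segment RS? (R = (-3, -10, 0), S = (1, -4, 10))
Midpoint = ((-3+1)/2, (-10-4)/2, (0+10)/2) = (-1, -7, 5)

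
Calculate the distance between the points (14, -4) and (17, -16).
Using the distance formula: d = sqrt((x₂-x₁)² + (y₂-y₁)²)
dx = 17 - 14 = 3
dy = (-16) - (-4) = -12
d = sqrt(3² + (-12)²) = sqrt(9 + 144) = sqrt(153) = 12.37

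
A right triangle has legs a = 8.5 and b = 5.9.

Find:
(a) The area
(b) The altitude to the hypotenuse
(a) Area = ½ab = ½·8.5·5.9 = 25.075
(b) Hypotenuse c = √(8.5² + 5.9²) = √107.06 = 10.347
    Area = ½·c·h_c  →  h_c = 2·Area/c = 2·25.075/10.347 = 4.847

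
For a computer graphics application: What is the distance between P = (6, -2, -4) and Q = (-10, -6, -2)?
d = √[(-16)² + (-4)² + (2)²] = √276 = 16.61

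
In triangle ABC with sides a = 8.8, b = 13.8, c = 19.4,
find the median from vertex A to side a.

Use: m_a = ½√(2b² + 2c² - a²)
m_a = ½√(2·13.8² + 2·19.4² - 8.8²)
m_a = ½√(380.88 + 752.72 - 77.44) = ½√1056.16 = 16.25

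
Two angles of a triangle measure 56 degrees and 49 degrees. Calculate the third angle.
Sum of angles in a triangle = 180 degrees
Third angle = 180 - 56 - 49
Third angle = 75 degrees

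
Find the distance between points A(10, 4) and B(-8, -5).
Using the distance formula: d = sqrt((x₂-x₁)² + (y₂-y₁)²)
dx = (-8) - 10 = -18
dy = (-5) - 4 = -9
d = sqrt((-18)² + (-9)²) = sqrt(324 + 81) = sqrt(405) = 20.12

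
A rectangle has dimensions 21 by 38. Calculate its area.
Area = length * width
Area = 21 * 38
Area = 798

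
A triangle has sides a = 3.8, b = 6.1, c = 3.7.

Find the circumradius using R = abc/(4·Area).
s = (a+b+c)/2 = 6.8
Area = √(s(s-a)(s-b)(s-c)) = √(6.8·3·0.7·3.1) = 6.65342
R = abc/(4·Area) = (3.8·6.1·3.7)/(4·6.65342) = 85.766/26.61368 = 3.223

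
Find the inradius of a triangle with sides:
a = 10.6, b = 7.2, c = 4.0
s = (a+b+c)/2 = (10.6+7.2+4.0)/2 = 10.9
Area = √(s(s-a)(s-b)(s-c)) = √(10.9·0.3·3.7·6.9) = 9.13691
r = Area/s = 9.13691/10.9 = 0.8382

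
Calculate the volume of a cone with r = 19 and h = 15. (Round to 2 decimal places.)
Volume = (1/3) * pi * r² * h
Volume = (1/3) * pi * 19² * 15
Volume = (1/3) * pi * 361 * 15
Volume = (1/3) * pi * 5415
Volume = 5670.57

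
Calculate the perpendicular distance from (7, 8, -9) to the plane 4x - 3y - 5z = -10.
d = |4(7) + (-3)(8) + (-5)(-9) - (-10)| / √(4² + (-3)² + (-5)²) = 59/√50 = 8.344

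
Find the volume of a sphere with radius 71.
Volume = (4/3) * pi * r³
Volume = (4/3) * pi * 71³
Volume = (4/3) * pi * 357911
Volume = 1499214.09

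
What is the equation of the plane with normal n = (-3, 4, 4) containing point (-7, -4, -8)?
d = n·P = (-3)(-7) + (4)(-4) + (4)(-8) = -27
Plane: -3x + 4y + 4z = -27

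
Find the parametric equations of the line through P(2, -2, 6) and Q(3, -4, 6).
Direction vector d = Q - P = (1, -2, 0)
x = 2 + t, y = -2 - 2t, z = 6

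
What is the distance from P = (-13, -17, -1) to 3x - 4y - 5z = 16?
d = |3(-13) + (-4)(-17) + (-5)(-1) - (16)| / √(3² + (-4)² + (-5)²) = 18/√50 = 2.546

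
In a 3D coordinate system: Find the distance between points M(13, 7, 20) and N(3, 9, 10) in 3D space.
d = √[(-10)² + (2)² + (-10)²] = √204 = 14.28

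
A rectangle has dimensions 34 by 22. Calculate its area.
Area = length * width
Area = 34 * 22
Area = 748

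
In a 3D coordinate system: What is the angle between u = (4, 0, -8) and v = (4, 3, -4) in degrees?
u·v = 48, |u|² = 80, |v|² = 41
cos θ = 48/√3280 ≈ 0.8381
θ ≈ 33.06°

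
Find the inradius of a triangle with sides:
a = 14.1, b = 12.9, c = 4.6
s = (a+b+c)/2 = (14.1+12.9+4.6)/2 = 15.8
Area = √(s(s-a)(s-b)(s-c)) = √(15.8·1.7·2.9·11.2) = 29.5366
r = Area/s = 29.5366/15.8 = 1.869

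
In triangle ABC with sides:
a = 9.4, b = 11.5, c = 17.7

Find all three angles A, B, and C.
By the law of cosines:
cos(A) = (b² + c² - a²)/(2bc) = 0.877377  →  A = 28.67°
cos(B) = (a² + c² - b²)/(2ac) = 0.809592  →  B = 35.94°
cos(C) = (a² + b² - c²)/(2ab) = -0.428677  →  C = 115.4°
Check: A + B + C = 180.0° ✓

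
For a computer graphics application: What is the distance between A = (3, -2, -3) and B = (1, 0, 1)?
d = √[(-2)² + (2)² + (4)²] = √24 = 4.899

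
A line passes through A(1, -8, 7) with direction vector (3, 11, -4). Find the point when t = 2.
P(2) = (1 + 3(2), -8 + 11(2), 7 + (-4)(2)) = (7, 14, -1)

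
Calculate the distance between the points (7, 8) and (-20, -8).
Using the distance formula: d = sqrt((x₂-x₁)² + (y₂-y₁)²)
dx = (-20) - 7 = -27
dy = (-8) - 8 = -16
d = sqrt((-27)² + (-16)²) = sqrt(729 + 256) = sqrt(985) = 31.38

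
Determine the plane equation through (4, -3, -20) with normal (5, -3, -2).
d = n·P = (5)(4) + (-3)(-3) + (-2)(-20) = 69
Plane: 5x - 3y - 2z = 69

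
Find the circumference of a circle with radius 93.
Circumference = 2 * pi * r
Circumference = 2 * pi * 93
Circumference = 584.34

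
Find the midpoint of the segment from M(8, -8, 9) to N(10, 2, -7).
Midpoint = ((8+10)/2, (-8+2)/2, (9-7)/2) = (9, -3, 1)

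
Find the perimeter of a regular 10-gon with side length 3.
Perimeter = number of sides * side length
Perimeter = 10 * 3
Perimeter = 30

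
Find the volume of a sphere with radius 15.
Volume = (4/3) * pi * r³
Volume = (4/3) * pi * 15³
Volume = (4/3) * pi * 3375
Volume = 14137.17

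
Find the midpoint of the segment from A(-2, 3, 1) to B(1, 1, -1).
Midpoint = ((-2+1)/2, (3+1)/2, (1-1)/2) = (-0.5, 2, 0)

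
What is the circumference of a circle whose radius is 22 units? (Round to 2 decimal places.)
Circumference = 2 * pi * r
Circumference = 2 * pi * 22
Circumference = 138.23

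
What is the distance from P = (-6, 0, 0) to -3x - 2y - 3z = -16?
d = |(-3)(-6) + (-2)(0) + (-3)(0) - (-16)| / √((-3)² + (-2)² + (-3)²) = 34/√22 = 7.249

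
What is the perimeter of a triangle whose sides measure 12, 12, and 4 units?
Perimeter = sum of all sides
Perimeter = 12 + 12 + 4
Perimeter = 28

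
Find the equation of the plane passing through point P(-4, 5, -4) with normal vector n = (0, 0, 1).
d = n·P = (0)(-4) + (0)(5) + (1)(-4) = -4
Plane: z = -4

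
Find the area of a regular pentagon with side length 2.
For a regular 5-gon with side length s = 2:
Apothem a = s / (2*tan(pi/5)) = 2 / (2*tan(pi/5)) ≈ 1.3764
Perimeter P = 5 * 2 = 10
Area = (1/2) * P * a = (1/2) * 10 * 1.3764 = 6.88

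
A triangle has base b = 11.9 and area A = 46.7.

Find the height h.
A = ½bh  →  h = 2A/b
h = 2·46.7/11.9 = 7.849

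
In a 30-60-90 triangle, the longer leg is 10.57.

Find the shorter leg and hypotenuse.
In a 30-60-90 triangle, sides are in ratio 1 : √3 : 2.
Long leg = short leg·√3  →  short leg = 10.57/√3 = 6.103
Hypotenuse = 2·(short leg) = 2·10.57/√3 = 12.21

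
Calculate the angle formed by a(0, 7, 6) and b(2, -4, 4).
a·b = -4, |a|² = 85, |b|² = 36
cos θ = -4/√3060 ≈ -0.07231
θ ≈ 94.15°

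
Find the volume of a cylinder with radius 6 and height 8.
Volume = pi * r² * h
Volume = pi * 6² * 8
Volume = pi * 36 * 8
Volume = pi * 288
Volume = 904.78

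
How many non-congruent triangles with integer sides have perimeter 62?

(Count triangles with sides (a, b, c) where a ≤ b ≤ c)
With a ≤ b ≤ c and a + b + c = 62, the triangle inequality a + b > c gives c < 62/2, so c ≤ 30.
Iterate a from 1 to ⌊p/3⌋ = 20; for each a, b ranges from a to ⌊(p−a)/2⌋ with c = p − a − b, keeping only c ≥ b.
Triples: (2, 30, 30), (3, 29, 30), (4, 28, 30), …
Count = 80 triangles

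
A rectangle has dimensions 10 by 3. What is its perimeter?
Perimeter = 2 * (length + width)
Perimeter = 2 * (10 + 3)
Perimeter = 2 * 13
Perimeter = 26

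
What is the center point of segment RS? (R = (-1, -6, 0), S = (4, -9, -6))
Midpoint = ((-1+4)/2, (-6-9)/2, (0-6)/2) = (1.5, -7.5, -3)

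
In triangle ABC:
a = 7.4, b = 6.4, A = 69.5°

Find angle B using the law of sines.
sin(B)/b = sin(A)/a
sin(B) = b·sin(A)/a = 6.4·sin(69.5°)/7.4 = 0.810095
B = arcsin(0.810095) = 54.11°  (b ≤ a, so B ≤ A and the acute solution is unique)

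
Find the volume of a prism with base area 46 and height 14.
Volume = base area * height
Volume = 46 * 14
Volume = 644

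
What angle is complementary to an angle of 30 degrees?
Complementary angles sum to 90 degrees.
Other angle = 90 - 30
Other angle = 60 degrees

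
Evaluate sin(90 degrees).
sin(90 degrees) = 1
Decimal approximation: 1.0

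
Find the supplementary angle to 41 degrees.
Supplementary angles sum to 180 degrees.
Other angle = 180 - 41
Other angle = 139 degrees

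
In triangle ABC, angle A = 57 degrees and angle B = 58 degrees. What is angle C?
Sum of angles in a triangle = 180 degrees
Third angle = 180 - 57 - 58
Third angle = 65 degrees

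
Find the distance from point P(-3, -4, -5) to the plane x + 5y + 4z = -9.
d = |1(-3) + 5(-4) + 4(-5) - (-9)| / √(1² + 5² + 4²) = 34/√42 = 5.246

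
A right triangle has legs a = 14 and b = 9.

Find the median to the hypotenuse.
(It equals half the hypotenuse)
Hypotenuse c = √(14² + 9²) = √277 = 16.6433
Median to hypotenuse = c/2 = 8.322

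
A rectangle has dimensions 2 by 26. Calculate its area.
Area = length * width
Area = 2 * 26
Area = 52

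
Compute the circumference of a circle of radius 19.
Circumference = 2 * pi * r
Circumference = 2 * pi * 19
Circumference = 119.38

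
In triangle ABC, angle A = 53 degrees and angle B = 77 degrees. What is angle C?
Sum of angles in a triangle = 180 degrees
Third angle = 180 - 53 - 77
Third angle = 50 degrees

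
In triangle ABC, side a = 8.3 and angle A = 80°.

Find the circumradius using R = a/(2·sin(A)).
R = a/(2·sin(A)) = 8.3/(2·sin(80°))
R = 8.3/(2·0.984808) = 8.3/1.969616 = 4.214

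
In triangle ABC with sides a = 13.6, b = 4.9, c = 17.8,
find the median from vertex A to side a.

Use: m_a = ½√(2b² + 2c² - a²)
m_a = ½√(2·4.9² + 2·17.8² - 13.6²)
m_a = ½√(48.02 + 633.68 - 184.96) = ½√496.74 = 11.14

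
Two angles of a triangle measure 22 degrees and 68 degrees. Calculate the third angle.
Sum of angles in a triangle = 180 degrees
Third angle = 180 - 22 - 68
Third angle = 90 degrees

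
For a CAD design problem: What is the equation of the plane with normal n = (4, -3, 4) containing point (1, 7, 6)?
d = n·P = (4)(1) + (-3)(7) + (4)(6) = 7
Plane: 4x - 3y + 4z = 7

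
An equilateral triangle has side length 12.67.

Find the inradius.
For an equilateral triangle, r = s/(2√3) where s is the side.
r = 12.67/(2√3) = 12.67/3.464102 = 3.658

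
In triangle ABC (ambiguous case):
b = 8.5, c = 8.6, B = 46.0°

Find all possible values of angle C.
sin(C)/c = sin(B)/b  →  sin(C) = c·sin(B)/b = 8.6·sin(46.0°)/8.5 = 0.727803
C₁ = arcsin(0.727803) = 46.7°,  C₂ = 180° - C₁ = 133.3°
Check C₂: A = 180° - 46.0° - 133.3° = 0.7° > 0 ✓
C = 46.7° or C = 133.3° (two solutions)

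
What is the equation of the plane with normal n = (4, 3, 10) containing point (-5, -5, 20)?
d = n·P = (4)(-5) + (3)(-5) + (10)(20) = 165
Plane: 4x + 3y + 10z = 165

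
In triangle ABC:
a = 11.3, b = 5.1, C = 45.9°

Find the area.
Using A = ½ab·sin(C):
A = ½·11.3·5.1·sin(45.9°) = ½·57.63·0.718126 = 20.69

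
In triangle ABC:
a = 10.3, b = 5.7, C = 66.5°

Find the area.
Using A = ½ab·sin(C):
A = ½·10.3·5.7·sin(66.5°) = ½·58.71·0.917060 = 26.92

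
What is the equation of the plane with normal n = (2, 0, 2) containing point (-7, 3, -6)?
d = n·P = (2)(-7) + (0)(3) + (2)(-6) = -26
Plane: 2x + 2z = -26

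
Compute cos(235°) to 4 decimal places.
cos(235 degrees) = -0.5736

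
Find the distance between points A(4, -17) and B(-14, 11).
Using the distance formula: d = sqrt((x₂-x₁)² + (y₂-y₁)²)
dx = (-14) - 4 = -18
dy = 11 - (-17) = 28
d = sqrt((-18)² + 28²) = sqrt(324 + 784) = sqrt(1108) = 33.29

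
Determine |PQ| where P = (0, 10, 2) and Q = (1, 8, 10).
d = √[(1)² + (-2)² + (8)²] = √69 = 8.307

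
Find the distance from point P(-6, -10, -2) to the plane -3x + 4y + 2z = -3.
d = |(-3)(-6) + 4(-10) + 2(-2) - (-3)| / √((-3)² + 4² + 2²) = 23/√29 = 4.271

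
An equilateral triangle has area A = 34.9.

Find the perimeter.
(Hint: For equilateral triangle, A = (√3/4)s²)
A = (√3/4)s²  →  s² = 4A/√3 = 4·34.9/√3 = 80.5981
s = 8.97764
Perimeter = 3s = 26.93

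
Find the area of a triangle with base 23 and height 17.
Area = (1/2) * base * height
Area = (1/2) * 23 * 17
Area = 195.50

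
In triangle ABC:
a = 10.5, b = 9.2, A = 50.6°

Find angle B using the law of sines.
sin(B)/b = sin(A)/a
sin(B) = b·sin(A)/a = 9.2·sin(50.6°)/10.5 = 0.677062
B = arcsin(0.677062) = 42.61°  (b ≤ a, so B ≤ A and the acute solution is unique)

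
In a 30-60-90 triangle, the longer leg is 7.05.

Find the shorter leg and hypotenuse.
In a 30-60-90 triangle, sides are in ratio 1 : √3 : 2.
Long leg = short leg·√3  →  short leg = 7.05/√3 = 4.07
Hypotenuse = 2·(short leg) = 2·7.05/√3 = 8.141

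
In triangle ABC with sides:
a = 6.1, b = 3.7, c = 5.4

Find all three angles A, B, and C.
By the law of cosines:
cos(A) = (b² + c² - a²)/(2bc) = 0.141141  →  A = 81.89°
cos(B) = (a² + c² - b²)/(2ac) = 0.799636  →  B = 36.9°
cos(C) = (a² + b² - c²)/(2ab) = 0.481613  →  C = 61.21°
Check: A + B + C = 180.0° ✓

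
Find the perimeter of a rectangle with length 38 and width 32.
Perimeter = 2 * (length + width)
Perimeter = 2 * (38 + 32)
Perimeter = 2 * 70
Perimeter = 140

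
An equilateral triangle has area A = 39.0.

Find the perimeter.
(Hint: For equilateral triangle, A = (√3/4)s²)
A = (√3/4)s²  →  s² = 4A/√3 = 4·39.0/√3 = 90.0666
s = 9.49034
Perimeter = 3s = 28.47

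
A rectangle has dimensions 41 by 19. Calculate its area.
Area = length * width
Area = 41 * 19
Area = 779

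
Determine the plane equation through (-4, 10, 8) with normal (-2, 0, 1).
d = n·P = (-2)(-4) + (0)(10) + (1)(8) = 16
Plane: -2x + z = 16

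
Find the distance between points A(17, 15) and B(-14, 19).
Using the distance formula: d = sqrt((x₂-x₁)² + (y₂-y₁)²)
dx = (-14) - 17 = -31
dy = 19 - 15 = 4
d = sqrt((-31)² + 4²) = sqrt(961 + 16) = sqrt(977) = 31.26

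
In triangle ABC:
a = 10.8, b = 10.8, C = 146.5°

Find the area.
Using A = ½ab·sin(C):
A = ½·10.8·10.8·sin(146.5°) = ½·116.64·0.551937 = 32.19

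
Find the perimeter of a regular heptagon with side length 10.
Perimeter = number of sides * side length
Perimeter = 7 * 10
Perimeter = 70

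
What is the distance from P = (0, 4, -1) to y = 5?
d = |0(0) + 1(4) + 0(-1) - (5)| / √(0² + 1² + 0²) = 1/√1 = 1.0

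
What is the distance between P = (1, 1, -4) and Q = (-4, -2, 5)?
d = √[(-5)² + (-3)² + (9)²] = √115 = 10.72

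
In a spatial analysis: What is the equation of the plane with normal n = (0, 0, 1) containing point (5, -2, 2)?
d = n·P = (0)(5) + (0)(-2) + (1)(2) = 2
Plane: z = 2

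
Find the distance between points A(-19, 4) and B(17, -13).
Using the distance formula: d = sqrt((x₂-x₁)² + (y₂-y₁)²)
dx = 17 - (-19) = 36
dy = (-13) - 4 = -17
d = sqrt(36² + (-17)²) = sqrt(1296 + 289) = sqrt(1585) = 39.81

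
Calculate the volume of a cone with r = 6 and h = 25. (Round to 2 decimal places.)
Volume = (1/3) * pi * r² * h
Volume = (1/3) * pi * 6² * 25
Volume = (1/3) * pi * 36 * 25
Volume = (1/3) * pi * 900
Volume = 942.48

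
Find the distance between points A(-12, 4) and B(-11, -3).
Using the distance formula: d = sqrt((x₂-x₁)² + (y₂-y₁)²)
dx = (-11) - (-12) = 1
dy = (-3) - 4 = -7
d = sqrt(1² + (-7)²) = sqrt(1 + 49) = sqrt(50) = 7.07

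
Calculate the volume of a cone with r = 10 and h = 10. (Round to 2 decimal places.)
Volume = (1/3) * pi * r² * h
Volume = (1/3) * pi * 10² * 10
Volume = (1/3) * pi * 100 * 10
Volume = (1/3) * pi * 1000
Volume = 1047.20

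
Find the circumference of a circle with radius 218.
Circumference = 2 * pi * r
Circumference = 2 * pi * 218
Circumference = 1369.73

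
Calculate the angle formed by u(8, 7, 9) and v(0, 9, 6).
u·v = 117, |u|² = 194, |v|² = 117
cos θ = 117/√22698 ≈ 0.7766
θ ≈ 39.05°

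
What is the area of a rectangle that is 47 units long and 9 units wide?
Area = length * width
Area = 47 * 9
Area = 423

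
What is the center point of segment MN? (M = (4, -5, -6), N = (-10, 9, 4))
Midpoint = ((4-10)/2, (-5+9)/2, (-6+4)/2) = (-3, 2, -1)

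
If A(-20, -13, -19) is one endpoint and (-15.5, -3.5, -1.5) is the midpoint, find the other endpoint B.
B = (2×(-15.5) - (-20), 2×(-3.5) - (-13), 2×(-1.5) - (-19)) = (-11, 6, 16)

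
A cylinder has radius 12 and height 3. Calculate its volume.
Volume = pi * r² * h
Volume = pi * 12² * 3
Volume = pi * 144 * 3
Volume = pi * 432
Volume = 1357.17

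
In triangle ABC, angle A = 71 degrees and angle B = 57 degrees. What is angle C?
Sum of angles in a triangle = 180 degrees
Third angle = 180 - 71 - 57
Third angle = 52 degrees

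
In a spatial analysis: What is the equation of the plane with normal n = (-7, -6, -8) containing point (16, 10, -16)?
d = n·P = (-7)(16) + (-6)(10) + (-8)(-16) = -44
Plane: -7x - 6y - 8z = -44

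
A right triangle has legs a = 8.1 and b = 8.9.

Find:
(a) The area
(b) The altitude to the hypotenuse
(a) Area = ½ab = ½·8.1·8.9 = 36.045
(b) Hypotenuse c = √(8.1² + 8.9²) = √144.82 = 12.0341
    Area = ½·c·h_c  →  h_c = 2·Area/c = 2·36.045/12.0341 = 5.99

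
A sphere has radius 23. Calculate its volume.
Volume = (4/3) * pi * r³
Volume = (4/3) * pi * 23³
Volume = (4/3) * pi * 12167
Volume = 50965.01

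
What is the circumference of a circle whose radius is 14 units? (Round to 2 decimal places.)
Circumference = 2 * pi * r
Circumference = 2 * pi * 14
Circumference = 87.96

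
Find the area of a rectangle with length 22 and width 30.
Area = length * width
Area = 22 * 30
Area = 660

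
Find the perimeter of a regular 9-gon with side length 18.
Perimeter = number of sides * side length
Perimeter = 9 * 18
Perimeter = 162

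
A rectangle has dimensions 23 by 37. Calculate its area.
Area = length * width
Area = 23 * 37
Area = 851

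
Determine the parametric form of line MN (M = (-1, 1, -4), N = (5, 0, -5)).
Direction vector d = N - M = (6, -1, -1)
x = -1 + 6t, y = 1 - t, z = -4 - t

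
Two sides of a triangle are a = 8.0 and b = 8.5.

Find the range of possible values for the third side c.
By the triangle inequality: |a - b| < c < a + b
|8.0 - 8.5| < c < 8.0 + 8.5
0.5 < c < 16.5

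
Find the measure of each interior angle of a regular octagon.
Interior angle of a regular n-gon = (n-2)*180/n
Interior angle = (8-2)*180/8
Interior angle = 6*180/8
Interior angle = 1080/8
Interior angle = 135 degrees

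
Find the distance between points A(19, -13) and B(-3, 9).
Using the distance formula: d = sqrt((x₂-x₁)² + (y₂-y₁)²)
dx = (-3) - 19 = -22
dy = 9 - (-13) = 22
d = sqrt((-22)² + 22²) = sqrt(484 + 484) = sqrt(968) = 31.11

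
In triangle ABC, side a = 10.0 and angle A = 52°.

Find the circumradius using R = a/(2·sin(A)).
R = a/(2·sin(A)) = 10.0/(2·sin(52°))
R = 10.0/(2·0.788011) = 10.0/1.576022 = 6.345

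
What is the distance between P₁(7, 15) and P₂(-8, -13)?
Using the distance formula: d = sqrt((x₂-x₁)² + (y₂-y₁)²)
dx = (-8) - 7 = -15
dy = (-13) - 15 = -28
d = sqrt((-15)² + (-28)²) = sqrt(225 + 784) = sqrt(1009) = 31.76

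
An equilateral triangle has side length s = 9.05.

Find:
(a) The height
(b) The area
(a) Height h = s·√3/2 = 9.05·√3/2 = 7.838
(b) Area = (√3/4)·s² = (√3/4)·9.05² = (√3/4)·81.9025 = 35.46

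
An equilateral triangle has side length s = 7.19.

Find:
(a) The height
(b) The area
(a) Height h = s·√3/2 = 7.19·√3/2 = 6.227
(b) Area = (√3/4)·s² = (√3/4)·7.19² = (√3/4)·51.6961 = 22.39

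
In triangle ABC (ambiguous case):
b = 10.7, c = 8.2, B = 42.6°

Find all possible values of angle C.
sin(C)/c = sin(B)/b  →  sin(C) = c·sin(B)/b = 8.2·sin(42.6°)/10.7 = 0.518727
C₁ = arcsin(0.518727) = 31.25°,  C₂ = 180° - C₁ = 148.75°
Check C₂: A = 180° - 42.6° - 148.75° = -11.35° ≤ 0, rejected
C = 31.25° (one solution)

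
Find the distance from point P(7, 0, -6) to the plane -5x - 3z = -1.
d = |(-5)(7) + 0(0) + (-3)(-6) - (-1)| / √((-5)² + 0² + (-3)²) = 16/√34 = 2.744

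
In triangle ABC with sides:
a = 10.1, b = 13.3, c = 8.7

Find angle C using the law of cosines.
cos(C) = (a² + b² - c²)/(2ab)
cos(C) = (10.1² + 13.3² - 8.7²)/(2·10.1·13.3) = 203.21/268.66 = 0.756384
C = arccos(0.756384) = 40.85°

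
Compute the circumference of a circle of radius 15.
Circumference = 2 * pi * r
Circumference = 2 * pi * 15
Circumference = 94.25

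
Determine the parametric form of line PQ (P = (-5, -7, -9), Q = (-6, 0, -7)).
Direction vector d = Q - P = (-1, 7, 2)
x = -5 - t, y = -7 + 7t, z = -9 + 2t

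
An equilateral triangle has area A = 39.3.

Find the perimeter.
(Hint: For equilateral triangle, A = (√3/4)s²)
A = (√3/4)s²  →  s² = 4A/√3 = 4·39.3/√3 = 90.7595
s = 9.52678
Perimeter = 3s = 28.58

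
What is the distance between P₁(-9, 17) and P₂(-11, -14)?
Using the distance formula: d = sqrt((x₂-x₁)² + (y₂-y₁)²)
dx = (-11) - (-9) = -2
dy = (-14) - 17 = -31
d = sqrt((-2)² + (-31)²) = sqrt(4 + 961) = sqrt(965) = 31.06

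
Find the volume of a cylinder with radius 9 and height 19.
Volume = pi * r² * h
Volume = pi * 9² * 19
Volume = pi * 81 * 19
Volume = pi * 1539
Volume = 4834.91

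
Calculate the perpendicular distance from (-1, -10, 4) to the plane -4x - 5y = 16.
d = |(-4)(-1) + (-5)(-10) + 0(4) - (16)| / √((-4)² + (-5)² + 0²) = 38/√41 = 5.935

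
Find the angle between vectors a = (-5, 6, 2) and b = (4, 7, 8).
a·b = 38, |a|² = 65, |b|² = 129
cos θ = 38/√8385 ≈ 0.415
θ ≈ 65.48°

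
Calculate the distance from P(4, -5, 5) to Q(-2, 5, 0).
d = √[(-6)² + (10)² + (-5)²] = √161 = 12.69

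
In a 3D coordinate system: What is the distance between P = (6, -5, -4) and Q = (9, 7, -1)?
d = √[(3)² + (12)² + (3)²] = √162 = 12.73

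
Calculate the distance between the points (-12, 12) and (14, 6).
Using the distance formula: d = sqrt((x₂-x₁)² + (y₂-y₁)²)
dx = 14 - (-12) = 26
dy = 6 - 12 = -6
d = sqrt(26² + (-6)²) = sqrt(676 + 36) = sqrt(712) = 26.68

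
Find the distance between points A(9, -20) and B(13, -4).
Using the distance formula: d = sqrt((x₂-x₁)² + (y₂-y₁)²)
dx = 13 - 9 = 4
dy = (-4) - (-20) = 16
d = sqrt(4² + 16²) = sqrt(16 + 256) = sqrt(272) = 16.49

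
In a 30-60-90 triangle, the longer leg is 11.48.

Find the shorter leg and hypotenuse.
In a 30-60-90 triangle, sides are in ratio 1 : √3 : 2.
Long leg = short leg·√3  →  short leg = 11.48/√3 = 6.628
Hypotenuse = 2·(short leg) = 2·11.48/√3 = 13.26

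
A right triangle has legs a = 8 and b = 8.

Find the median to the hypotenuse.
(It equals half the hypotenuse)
Hypotenuse c = √(8² + 8²) = √128 = 11.3137
Median to hypotenuse = c/2 = 5.657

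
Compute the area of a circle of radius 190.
Area = pi * r²
Area = pi * 190²
Area = pi * 36100
Area = 113411.49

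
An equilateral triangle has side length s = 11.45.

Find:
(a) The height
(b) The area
(a) Height h = s·√3/2 = 11.45·√3/2 = 9.916
(b) Area = (√3/4)·s² = (√3/4)·11.45² = (√3/4)·131.102 = 56.77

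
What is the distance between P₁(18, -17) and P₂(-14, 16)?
Using the distance formula: d = sqrt((x₂-x₁)² + (y₂-y₁)²)
dx = (-14) - 18 = -32
dy = 16 - (-17) = 33
d = sqrt((-32)² + 33²) = sqrt(1024 + 1089) = sqrt(2113) = 45.97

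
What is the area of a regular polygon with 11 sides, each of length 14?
For a regular 11-gon with side length s = 14:
Apothem a = s / (2*tan(pi/11)) = 14 / (2*tan(pi/11)) ≈ 23.83981
Perimeter P = 11 * 14 = 154
Area = (1/2) * P * a = (1/2) * 154 * 23.83981 = 1835.67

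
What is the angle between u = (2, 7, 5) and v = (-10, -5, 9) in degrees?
u·v = -10, |u|² = 78, |v|² = 206
cos θ = -10/√16068 ≈ -0.07889
θ ≈ 94.52°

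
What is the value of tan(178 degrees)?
tan(178 degrees) = -0.0349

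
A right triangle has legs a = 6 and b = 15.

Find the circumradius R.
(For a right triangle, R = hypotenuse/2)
Hypotenuse c = √(6² + 15²) = √261 = 16.1555
R = c/2 = 8.078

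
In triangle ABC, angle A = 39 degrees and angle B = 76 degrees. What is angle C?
Sum of angles in a triangle = 180 degrees
Third angle = 180 - 39 - 76
Third angle = 65 degrees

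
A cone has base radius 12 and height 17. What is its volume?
Volume = (1/3) * pi * r² * h
Volume = (1/3) * pi * 12² * 17
Volume = (1/3) * pi * 144 * 17
Volume = (1/3) * pi * 2448
Volume = 2563.54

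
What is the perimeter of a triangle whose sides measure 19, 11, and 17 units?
Perimeter = sum of all sides
Perimeter = 19 + 11 + 17
Perimeter = 47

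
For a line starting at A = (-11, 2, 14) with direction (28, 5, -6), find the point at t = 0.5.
P(0.5) = (-11 + 28(0.5), 2 + 5(0.5), 14 + (-6)(0.5)) = (3, 4.5, 11)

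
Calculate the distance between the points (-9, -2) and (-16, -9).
Using the distance formula: d = sqrt((x₂-x₁)² + (y₂-y₁)²)
dx = (-16) - (-9) = -7
dy = (-9) - (-2) = -7
d = sqrt((-7)² + (-7)²) = sqrt(49 + 49) = sqrt(98) = 9.90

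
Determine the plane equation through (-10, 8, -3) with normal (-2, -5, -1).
d = n·P = (-2)(-10) + (-5)(8) + (-1)(-3) = -17
Plane: -2x - 5y - z = -17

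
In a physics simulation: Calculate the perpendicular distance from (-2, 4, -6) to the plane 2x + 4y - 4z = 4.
d = |2(-2) + 4(4) + (-4)(-6) - (4)| / √(2² + 4² + (-4)²) = 32/√36 = 5.333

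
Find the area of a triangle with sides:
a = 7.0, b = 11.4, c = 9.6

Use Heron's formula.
s = (a+b+c)/2 = (7.0+11.4+9.6)/2 = 14
A = √(s(s-a)(s-b)(s-c)) = √(14·7·2.6·4.4)
A = √1121.12 = 33.48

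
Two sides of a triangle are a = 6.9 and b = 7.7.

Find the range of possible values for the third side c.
By the triangle inequality: |a - b| < c < a + b
|6.9 - 7.7| < c < 6.9 + 7.7
0.8 < c < 14.6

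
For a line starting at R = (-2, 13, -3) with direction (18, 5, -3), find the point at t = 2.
P(2) = (-2 + 18(2), 13 + 5(2), -3 + (-3)(2)) = (34, 23, -9)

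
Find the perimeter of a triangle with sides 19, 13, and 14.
Perimeter = sum of all sides
Perimeter = 19 + 13 + 14
Perimeter = 46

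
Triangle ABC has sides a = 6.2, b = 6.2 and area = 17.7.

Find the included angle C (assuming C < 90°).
Area = ½ab·sin(C)  →  sin(C) = 2·Area/(ab)
sin(C) = 2·17.7/(6.2·6.2) = 0.920916
C = arcsin(0.920916) = 67.06°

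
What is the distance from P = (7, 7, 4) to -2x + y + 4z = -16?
d = |(-2)(7) + 1(7) + 4(4) - (-16)| / √((-2)² + 1² + 4²) = 25/√21 = 5.455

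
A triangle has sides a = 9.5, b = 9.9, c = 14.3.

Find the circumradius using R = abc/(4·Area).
s = (a+b+c)/2 = 16.85
Area = √(s(s-a)(s-b)(s-c)) = √(16.85·7.35·6.95·2.55) = 46.8496
R = abc/(4·Area) = (9.5·9.9·14.3)/(4·46.8496) = 1344.915/187.3984 = 7.177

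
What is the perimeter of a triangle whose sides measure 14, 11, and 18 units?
Perimeter = sum of all sides
Perimeter = 14 + 11 + 18
Perimeter = 43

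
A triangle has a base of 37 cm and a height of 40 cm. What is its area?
Area = (1/2) * base * height
Area = (1/2) * 37 * 40
Area = 740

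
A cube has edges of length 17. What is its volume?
Volume = s³
Volume = 17³
Volume = 4913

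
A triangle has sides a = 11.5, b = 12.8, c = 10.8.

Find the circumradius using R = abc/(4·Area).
s = (a+b+c)/2 = 17.55
Area = √(s(s-a)(s-b)(s-c)) = √(17.55·6.05·4.75·6.75) = 58.3465
R = abc/(4·Area) = (11.5·12.8·10.8)/(4·58.3465) = 1589.76/233.386 = 6.812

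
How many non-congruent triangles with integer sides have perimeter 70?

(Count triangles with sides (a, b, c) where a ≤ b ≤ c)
With a ≤ b ≤ c and a + b + c = 70, the triangle inequality a + b > c gives c < 70/2, so c ≤ 34.
Iterate a from 1 to ⌊p/3⌋ = 23; for each a, b ranges from a to ⌊(p−a)/2⌋ with c = p − a − b, keeping only c ≥ b.
Triples: (2, 34, 34), (3, 33, 34), (4, 32, 34), …
Count = 102 triangles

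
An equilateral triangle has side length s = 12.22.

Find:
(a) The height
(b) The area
(a) Height h = s·√3/2 = 12.22·√3/2 = 10.58
(b) Area = (√3/4)·s² = (√3/4)·12.22² = (√3/4)·149.328 = 64.66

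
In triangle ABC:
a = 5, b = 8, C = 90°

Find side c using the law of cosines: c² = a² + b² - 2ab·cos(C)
c² = 5² + 8² - 2·5·8·cos(90°)
c² = 25 + 64 - 80·0.0000 = 89
c = √89 = 9.434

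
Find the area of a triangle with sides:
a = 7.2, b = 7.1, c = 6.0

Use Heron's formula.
s = (a+b+c)/2 = (7.2+7.1+6.0)/2 = 10.15
A = √(s(s-a)(s-b)(s-c)) = √(10.15·2.95·3.05·4.15)
A = √378.997 = 19.47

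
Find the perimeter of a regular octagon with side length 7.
Perimeter = number of sides * side length
Perimeter = 8 * 7
Perimeter = 56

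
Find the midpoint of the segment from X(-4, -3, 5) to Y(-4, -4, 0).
Midpoint = ((-4-4)/2, (-3-4)/2, (5+0)/2) = (-4, -3.5, 2.5)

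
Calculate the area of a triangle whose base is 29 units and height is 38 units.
Area = (1/2) * base * height
Area = (1/2) * 29 * 38
Area = 551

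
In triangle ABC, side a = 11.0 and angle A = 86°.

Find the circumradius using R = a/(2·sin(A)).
R = a/(2·sin(A)) = 11.0/(2·sin(86°))
R = 11.0/(2·0.997564) = 11.0/1.995128 = 5.513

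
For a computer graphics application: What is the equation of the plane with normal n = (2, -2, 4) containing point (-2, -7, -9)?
d = n·P = (2)(-2) + (-2)(-7) + (4)(-9) = -26
Plane: 2x - 2y + 4z = -26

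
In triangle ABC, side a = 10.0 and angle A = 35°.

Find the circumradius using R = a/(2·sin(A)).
R = a/(2·sin(A)) = 10.0/(2·sin(35°))
R = 10.0/(2·0.573576) = 10.0/1.147153 = 8.717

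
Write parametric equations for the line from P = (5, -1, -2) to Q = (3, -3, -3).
Direction vector d = Q - P = (-2, -2, -1)
x = 5 - 2t, y = -1 - 2t, z = -2 - t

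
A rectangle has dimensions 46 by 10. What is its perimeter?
Perimeter = 2 * (length + width)
Perimeter = 2 * (46 + 10)
Perimeter = 2 * 56
Perimeter = 112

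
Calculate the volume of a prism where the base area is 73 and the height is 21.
Volume = base area * height
Volume = 73 * 21
Volume = 1533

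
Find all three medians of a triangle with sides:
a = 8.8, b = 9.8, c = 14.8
Using m_x = ½√(2y² + 2z² - x²):
m_a = ½√(2·9.8² + 2·14.8² - 8.8²) = ½√552.72 = 11.75
m_b = ½√(2·8.8² + 2·14.8² - 9.8²) = ½√496.92 = 11.15
m_c = ½√(2·8.8² + 2·9.8² - 14.8²) = ½√127.92 = 5.655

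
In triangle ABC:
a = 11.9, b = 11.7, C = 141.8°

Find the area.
Using A = ½ab·sin(C):
A = ½·11.9·11.7·sin(141.8°) = ½·139.23·0.618408 = 43.05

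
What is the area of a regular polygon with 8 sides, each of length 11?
For a regular 8-gon with side length s = 11:
Apothem a = s / (2*tan(pi/8)) = 11 / (2*tan(pi/8)) ≈ 13.2782
Perimeter P = 8 * 11 = 88
Area = (1/2) * P * a = (1/2) * 88 * 13.2782 = 584.24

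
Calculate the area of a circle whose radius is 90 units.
Area = pi * r²
Area = pi * 90²
Area = pi * 8100
Area = 25446.90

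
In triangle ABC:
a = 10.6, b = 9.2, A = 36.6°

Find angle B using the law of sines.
sin(B)/b = sin(A)/a
sin(B) = b·sin(A)/a = 9.2·sin(36.6°)/10.6 = 0.517478
B = arcsin(0.517478) = 31.16°  (b ≤ a, so B ≤ A and the acute solution is unique)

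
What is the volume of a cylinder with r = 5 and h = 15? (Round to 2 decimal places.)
Volume = pi * r² * h
Volume = pi * 5² * 15
Volume = pi * 25 * 15
Volume = pi * 375
Volume = 1178.10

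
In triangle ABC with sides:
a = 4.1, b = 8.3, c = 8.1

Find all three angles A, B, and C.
By the law of cosines:
cos(A) = (b² + c² - a²)/(2bc) = 0.875279  →  A = 28.92°
cos(B) = (a² + c² - b²)/(2ac) = 0.203704  →  B = 78.25°
cos(C) = (a² + b² - c²)/(2ab) = 0.295181  →  C = 72.83°
Check: A + B + C = 180.0° ✓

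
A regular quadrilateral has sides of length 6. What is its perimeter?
Perimeter = number of sides * side length
Perimeter = 4 * 6
Perimeter = 24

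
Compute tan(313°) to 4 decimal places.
tan(313 degrees) = -1.0724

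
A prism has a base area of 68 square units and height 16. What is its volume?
Volume = base area * height
Volume = 68 * 16
Volume = 1088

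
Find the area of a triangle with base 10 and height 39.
Area = (1/2) * base * height
Area = (1/2) * 10 * 39
Area = 195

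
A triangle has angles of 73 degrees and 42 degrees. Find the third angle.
Sum of angles in a triangle = 180 degrees
Third angle = 180 - 73 - 42
Third angle = 65 degrees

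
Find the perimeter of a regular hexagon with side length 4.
Perimeter = number of sides * side length
Perimeter = 6 * 4
Perimeter = 24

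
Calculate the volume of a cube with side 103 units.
Volume = s³
Volume = 103³
Volume = 1092727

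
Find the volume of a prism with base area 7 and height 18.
Volume = base area * height
Volume = 7 * 18
Volume = 126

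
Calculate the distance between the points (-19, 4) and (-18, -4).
Using the distance formula: d = sqrt((x₂-x₁)² + (y₂-y₁)²)
dx = (-18) - (-19) = 1
dy = (-4) - 4 = -8
d = sqrt(1² + (-8)²) = sqrt(1 + 64) = sqrt(65) = 8.06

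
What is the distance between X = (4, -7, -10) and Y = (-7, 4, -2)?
d = √[(-11)² + (11)² + (8)²] = √306 = 17.49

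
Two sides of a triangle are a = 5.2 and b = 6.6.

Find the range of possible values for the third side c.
By the triangle inequality: |a - b| < c < a + b
|5.2 - 6.6| < c < 5.2 + 6.6
1.4 < c < 11.8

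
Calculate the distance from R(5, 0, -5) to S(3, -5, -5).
d = √[(-2)² + (-5)² + (0)²] = √29 = 5.385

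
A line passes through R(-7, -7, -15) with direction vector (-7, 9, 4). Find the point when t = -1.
P(-1) = (-7 + (-7)(-1), -7 + 9(-1), -15 + 4(-1)) = (0, -16, -19)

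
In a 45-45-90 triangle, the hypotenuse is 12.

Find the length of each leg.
In a 45-45-90 triangle, hypotenuse = leg·√2  →  leg = hypotenuse/√2
leg = 12/√2 = 8.485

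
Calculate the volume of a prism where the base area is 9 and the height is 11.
Volume = base area * height
Volume = 9 * 11
Volume = 99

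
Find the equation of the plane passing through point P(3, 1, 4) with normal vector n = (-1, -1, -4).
d = n·P = (-1)(3) + (-1)(1) + (-4)(4) = -20
Plane: -x - y - 4z = -20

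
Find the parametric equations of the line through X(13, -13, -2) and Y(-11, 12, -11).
Direction vector d = Y - X = (-24, 25, -9)
x = 13 - 24t, y = -13 + 25t, z = -2 - 9t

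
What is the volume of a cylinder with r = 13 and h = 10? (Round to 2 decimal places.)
Volume = pi * r² * h
Volume = pi * 13² * 10
Volume = pi * 169 * 10
Volume = pi * 1690
Volume = 5309.29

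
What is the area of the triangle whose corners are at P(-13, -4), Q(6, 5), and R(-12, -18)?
Using the coordinate formula: Area = (1/2)|x₁(y₂-y₃) + x₂(y₃-y₁) + x₃(y₁-y₂)|
Area = (1/2)|(-13)(5-(-18)) + 6((-18)-(-4)) + (-12)((-4)-5)|
Area = (1/2)|(-13)*23 + 6*(-14) + (-12)*(-9)|
Area = (1/2)|(-299) + (-84) + 108|
Area = (1/2)*275 = 137.50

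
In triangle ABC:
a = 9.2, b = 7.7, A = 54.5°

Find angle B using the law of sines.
sin(B)/b = sin(A)/a
sin(B) = b·sin(A)/a = 7.7·sin(54.5°)/9.2 = 0.681379
B = arcsin(0.681379) = 42.95°  (b ≤ a, so B ≤ A and the acute solution is unique)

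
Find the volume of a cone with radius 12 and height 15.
Volume = (1/3) * pi * r² * h
Volume = (1/3) * pi * 12² * 15
Volume = (1/3) * pi * 144 * 15
Volume = (1/3) * pi * 2160
Volume = 2261.95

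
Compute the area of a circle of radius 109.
Area = pi * r²
Area = pi * 109²
Area = pi * 11881
Area = 37325.26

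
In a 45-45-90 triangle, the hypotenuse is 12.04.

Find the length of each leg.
In a 45-45-90 triangle, hypotenuse = leg·√2  →  leg = hypotenuse/√2
leg = 12.04/√2 = 8.514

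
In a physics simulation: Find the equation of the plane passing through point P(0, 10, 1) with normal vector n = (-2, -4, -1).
d = n·P = (-2)(0) + (-4)(10) + (-1)(1) = -41
Plane: -2x - 4y - z = -41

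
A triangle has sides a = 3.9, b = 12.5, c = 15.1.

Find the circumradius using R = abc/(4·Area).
s = (a+b+c)/2 = 15.75
Area = √(s(s-a)(s-b)(s-c)) = √(15.75·11.85·3.25·0.65) = 19.8563
R = abc/(4·Area) = (3.9·12.5·15.1)/(4·19.8563) = 736.125/79.4252 = 9.268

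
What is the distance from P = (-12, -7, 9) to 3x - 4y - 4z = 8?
d = |3(-12) + (-4)(-7) + (-4)(9) - (8)| / √(3² + (-4)² + (-4)²) = 52/√41 = 8.121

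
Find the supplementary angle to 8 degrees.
Supplementary angles sum to 180 degrees.
Other angle = 180 - 8
Other angle = 172 degrees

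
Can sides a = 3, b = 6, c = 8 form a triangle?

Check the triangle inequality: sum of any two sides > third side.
Yes, triangle inequality satisfied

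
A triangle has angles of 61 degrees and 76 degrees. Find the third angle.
Sum of angles in a triangle = 180 degrees
Third angle = 180 - 61 - 76
Third angle = 43 degrees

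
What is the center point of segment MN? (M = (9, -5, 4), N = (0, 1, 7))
Midpoint = ((9+0)/2, (-5+1)/2, (4+7)/2) = (4.5, -2, 5.5)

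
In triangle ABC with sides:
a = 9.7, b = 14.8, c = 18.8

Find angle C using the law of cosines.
cos(C) = (a² + b² - c²)/(2ab)
cos(C) = (9.7² + 14.8² - 18.8²)/(2·9.7·14.8) = -40.31/287.12 = -0.140394
C = arccos(-0.140394) = 98.07°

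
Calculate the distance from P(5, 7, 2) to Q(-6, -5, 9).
d = √[(-11)² + (-12)² + (7)²] = √314 = 17.72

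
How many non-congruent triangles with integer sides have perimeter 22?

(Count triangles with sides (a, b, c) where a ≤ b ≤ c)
With a ≤ b ≤ c and a + b + c = 22, the triangle inequality a + b > c gives c < 22/2, so c ≤ 10.
Iterate a from 1 to ⌊p/3⌋ = 7; for each a, b ranges from a to ⌊(p−a)/2⌋ with c = p − a − b, keeping only c ≥ b.
Triples: (2, 10, 10), (3, 9, 10), (4, 8, 10), …
Count = 10 triangles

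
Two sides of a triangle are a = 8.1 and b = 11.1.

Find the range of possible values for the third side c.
By the triangle inequality: |a - b| < c < a + b
|8.1 - 11.1| < c < 8.1 + 11.1
3 < c < 19.2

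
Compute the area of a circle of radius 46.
Area = pi * r²
Area = pi * 46²
Area = pi * 2116
Area = 6647.61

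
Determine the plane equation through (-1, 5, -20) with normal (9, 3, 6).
d = n·P = (9)(-1) + (3)(5) + (6)(-20) = -114
Plane: 9x + 3y + 6z = -114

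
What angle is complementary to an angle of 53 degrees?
Complementary angles sum to 90 degrees.
Other angle = 90 - 53
Other angle = 37 degrees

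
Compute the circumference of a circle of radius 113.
Circumference = 2 * pi * r
Circumference = 2 * pi * 113
Circumference = 710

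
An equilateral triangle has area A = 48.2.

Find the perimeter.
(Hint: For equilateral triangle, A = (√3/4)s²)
A = (√3/4)s²  →  s² = 4A/√3 = 4·48.2/√3 = 111.313
s = 10.5505
Perimeter = 3s = 31.65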